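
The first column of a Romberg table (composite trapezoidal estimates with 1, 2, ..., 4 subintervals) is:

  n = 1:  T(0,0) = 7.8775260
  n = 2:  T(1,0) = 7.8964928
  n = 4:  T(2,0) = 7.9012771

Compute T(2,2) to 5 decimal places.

Richardson extrapolation on the trapezoidal column (denominator 4−1=3):
T(1,1) = (4·7.8964928 − 7.8775260) / 3 = 7.9028151
T(2,1) = 7.9012771 + (7.9012771 − 7.8964928)/3 = 7.9028719
T(2,2) = (16·7.9028719 − 7.9028151) / 15 = 7.9028757

7.90288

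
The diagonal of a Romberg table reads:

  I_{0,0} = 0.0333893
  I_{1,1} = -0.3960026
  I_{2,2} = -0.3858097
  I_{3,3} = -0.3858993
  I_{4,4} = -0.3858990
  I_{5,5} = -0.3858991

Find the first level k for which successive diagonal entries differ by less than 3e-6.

|I_{1,1} − I_{0,0}| = 0.4293919 ≥ 3e-6
|I_{2,2} − I_{1,1}| = 0.0101929 ≥ 3e-6
|I_{3,3} − I_{2,2}| = 0.0000896 ≥ 3e-6
|I_{4,4} − I_{3,3}| = 0.0000003 < 3e-6

k = 4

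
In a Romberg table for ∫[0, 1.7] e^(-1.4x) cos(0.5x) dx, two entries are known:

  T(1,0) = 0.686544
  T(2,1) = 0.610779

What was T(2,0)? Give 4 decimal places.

From T(2,1) = (4·T(2,0) − T(1,0))/3, solve for T(2,0):
4·T(2,0) = 3·0.610779 + 0.686544 = 2.518881
T(2,0) = 0.629720

0.6297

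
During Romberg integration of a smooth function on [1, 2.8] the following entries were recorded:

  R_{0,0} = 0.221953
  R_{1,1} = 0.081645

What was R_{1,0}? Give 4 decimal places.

From R_{1,1} = (4·R_{1,0} − R_{0,0})/3, solve for R_{1,0}:
4·R_{1,0} = 3·0.081645 + 0.221953 = 0.466888
R_{1,0} = 0.116722

0.1167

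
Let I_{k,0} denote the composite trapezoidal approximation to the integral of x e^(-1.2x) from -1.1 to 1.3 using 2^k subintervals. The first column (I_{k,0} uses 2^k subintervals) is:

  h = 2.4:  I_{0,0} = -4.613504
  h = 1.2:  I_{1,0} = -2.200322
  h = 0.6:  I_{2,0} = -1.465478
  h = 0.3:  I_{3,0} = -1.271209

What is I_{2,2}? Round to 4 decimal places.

Richardson extrapolation on the trapezoidal column (denominator 4−1=3):
I_{1,1} = -2.200322 + (-2.200322 − (-4.613504))/3 = -1.395928
I_{2,1} = -1.465478 + (-1.465478 − (-2.200322))/3 = -1.220530
I_{2,2} = (16·(-1.220530) − (-1.395928)) / 15 = -1.208837

-1.2088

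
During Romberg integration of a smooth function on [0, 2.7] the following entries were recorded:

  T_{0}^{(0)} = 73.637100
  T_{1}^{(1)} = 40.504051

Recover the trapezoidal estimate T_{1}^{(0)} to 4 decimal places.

48.7873

From T_{1}^{(1)} = (4·T_{1}^{(0)} − T_{0}^{(0)})/3, solve for T_{1}^{(0)}:
4·T_{1}^{(0)} = 3·40.504051 + 73.637100 = 195.149253
T_{1}^{(0)} = 48.787313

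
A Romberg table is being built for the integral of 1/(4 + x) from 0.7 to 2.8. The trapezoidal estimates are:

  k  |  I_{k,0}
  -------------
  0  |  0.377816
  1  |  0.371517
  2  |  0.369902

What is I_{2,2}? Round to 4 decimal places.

I_{1,1} = (4·0.371517 − 0.377816) / 3 = 0.369417
I_{2,1} = 0.369902 + (0.369902 − 0.371517)/3 = 0.369364
I_{2,2} = 0.369364 + (0.369364 − 0.369417)/15 = 0.369360

0.3694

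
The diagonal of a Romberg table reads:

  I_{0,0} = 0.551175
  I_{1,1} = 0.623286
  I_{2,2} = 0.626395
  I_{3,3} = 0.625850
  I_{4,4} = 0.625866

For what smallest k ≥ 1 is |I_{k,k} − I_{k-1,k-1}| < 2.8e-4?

k = 4

|I_{1,1} − I_{0,0}| = 0.072111 ≥ 2.8e-4
|I_{2,2} − I_{1,1}| = 0.003109 ≥ 2.8e-4
|I_{3,3} − I_{2,2}| = 0.000545 ≥ 2.8e-4
|I_{4,4} − I_{3,3}| = 0.000016 < 2.8e-4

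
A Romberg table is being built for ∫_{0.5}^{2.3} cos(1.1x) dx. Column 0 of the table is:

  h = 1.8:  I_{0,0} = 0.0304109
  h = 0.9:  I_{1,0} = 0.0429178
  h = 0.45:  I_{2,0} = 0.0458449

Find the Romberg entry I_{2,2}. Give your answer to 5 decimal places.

Richardson extrapolation on the trapezoidal column (denominator 4−1=3):
I_{1,1} = (4·0.0429178 − 0.0304109) / 3 = 0.0470868
I_{2,1} = 0.0458449 + (0.0458449 − 0.0429178)/3 = 0.0468206
I_{2,2} = (16·0.0468206 − 0.0470868) / 15 = 0.0468029

0.04680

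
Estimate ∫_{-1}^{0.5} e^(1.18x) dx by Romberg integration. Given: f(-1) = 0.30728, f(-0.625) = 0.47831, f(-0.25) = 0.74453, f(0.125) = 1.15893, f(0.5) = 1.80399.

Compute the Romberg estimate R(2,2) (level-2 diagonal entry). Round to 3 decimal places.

1.268

R(0,0) (trapezoid, 1 panel, h=1.5000): 1.58345
R(1,0) (trapezoid, 2 panels, h=0.7500): 1.35012
R(2,0) (trapezoid, 4 panels, h=0.3750): 1.28903
R(1,1) = 1.35012 + (1.35012 − 1.58345)/3 = 1.27234
R(2,1) = 1.28903 + (1.28903 − 1.35012)/3 = 1.26867
R(2,2) = 1.26867 + (1.26867 − 1.27234)/15 = 1.26843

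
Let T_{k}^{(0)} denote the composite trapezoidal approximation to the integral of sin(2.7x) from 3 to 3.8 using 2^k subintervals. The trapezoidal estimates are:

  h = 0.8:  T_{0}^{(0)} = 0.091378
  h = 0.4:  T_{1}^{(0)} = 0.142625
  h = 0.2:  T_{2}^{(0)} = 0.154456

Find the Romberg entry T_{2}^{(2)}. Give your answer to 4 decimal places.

Richardson extrapolation on the trapezoidal column (denominator 4−1=3):
T_{1}^{(1)} = (4·0.142625 − 0.091378) / 3 = 0.159707
T_{2}^{(1)} = (4·0.154456 − 0.142625) / 3 = 0.158400
T_{2}^{(2)} = 0.158400 + (0.158400 − 0.159707)/15 = 0.158313

0.1583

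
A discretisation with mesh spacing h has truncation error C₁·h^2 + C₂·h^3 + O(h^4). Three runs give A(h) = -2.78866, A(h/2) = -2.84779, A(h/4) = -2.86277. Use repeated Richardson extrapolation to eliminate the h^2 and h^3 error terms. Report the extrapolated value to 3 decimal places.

First eliminate the h^2 term (factor 2^2 = 4):
  B₁ = (4·(-2.84779) − (-2.78866))/3 = -2.86750
  B₂ = (4·(-2.86277) − (-2.84779))/3 = -2.86776
Then eliminate the h^3 term (factor 2^3 = 8):
  (8·(-2.86776) − (-2.86750))/7 = -2.86780

-2.868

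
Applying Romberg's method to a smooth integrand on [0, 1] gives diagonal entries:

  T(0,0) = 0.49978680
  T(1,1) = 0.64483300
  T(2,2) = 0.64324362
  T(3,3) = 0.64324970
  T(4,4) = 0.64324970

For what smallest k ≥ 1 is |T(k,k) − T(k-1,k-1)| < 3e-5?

|T(1,1) − T(0,0)| = 0.14504620 ≥ 3e-5
|T(2,2) − T(1,1)| = 0.00158938 ≥ 3e-5
|T(3,3) − T(2,2)| = 0.00000608 < 3e-5

k = 3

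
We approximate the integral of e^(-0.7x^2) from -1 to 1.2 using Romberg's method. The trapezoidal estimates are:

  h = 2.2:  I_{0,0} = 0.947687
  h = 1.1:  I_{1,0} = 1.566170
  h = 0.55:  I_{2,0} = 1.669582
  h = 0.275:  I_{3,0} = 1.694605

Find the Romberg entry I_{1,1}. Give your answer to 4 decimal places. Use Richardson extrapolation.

1.7723

Richardson extrapolation on the trapezoidal column (denominator 4−1=3):
I_{1,1} = (4·1.566170 − 0.947687) / 3 = 1.772331
(Column j=1 coincides with Simpson's rule on the same nodes.)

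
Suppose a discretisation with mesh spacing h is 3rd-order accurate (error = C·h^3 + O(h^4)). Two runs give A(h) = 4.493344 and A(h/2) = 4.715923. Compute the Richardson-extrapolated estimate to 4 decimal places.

The leading error scales as h^3; refining by a factor of 2 reduces it by 2^3 = 8.
Extrapolated value = (8·A(h/2) − A(h)) / (8 − 1)
= (8·4.715923 − 4.493344) / 7
= 33.234040 / 7 = 4.747720

4.7477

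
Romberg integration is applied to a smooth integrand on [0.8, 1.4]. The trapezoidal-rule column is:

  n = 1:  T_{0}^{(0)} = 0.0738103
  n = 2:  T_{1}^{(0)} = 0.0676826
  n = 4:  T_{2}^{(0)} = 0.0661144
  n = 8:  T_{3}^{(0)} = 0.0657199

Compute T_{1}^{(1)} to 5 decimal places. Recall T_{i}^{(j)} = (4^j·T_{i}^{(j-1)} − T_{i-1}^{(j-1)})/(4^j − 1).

Richardson extrapolation on the trapezoidal column (denominator 4−1=3):
T_{1}^{(1)} = 0.0676826 + (0.0676826 − 0.0738103)/3 = 0.0656400
(Column j=1 coincides with Simpson's rule on the same nodes.)

0.06564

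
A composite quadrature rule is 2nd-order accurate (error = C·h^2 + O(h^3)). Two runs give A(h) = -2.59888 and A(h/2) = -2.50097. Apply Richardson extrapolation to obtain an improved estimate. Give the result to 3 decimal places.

-2.468

The leading error scales as h^2; refining by a factor of 2 reduces it by 2^2 = 4.
Extrapolated value = (4·A(h/2) − A(h)) / (4 − 1)
= (4·(-2.50097) − (-2.59888)) / 3
= -7.40500 / 3 = -2.46833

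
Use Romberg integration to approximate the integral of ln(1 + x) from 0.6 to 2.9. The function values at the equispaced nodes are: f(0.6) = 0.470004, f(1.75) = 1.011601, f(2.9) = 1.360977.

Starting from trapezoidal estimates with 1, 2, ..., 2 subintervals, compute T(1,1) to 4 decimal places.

T(0,0) (trapezoid, 1 panel, h=2.3000): 2.105628
T(1,0) (trapezoid, 2 panels, h=1.1500): 2.216155
T(1,1) = 2.216155 + (2.216155 − 2.105628)/3 = 2.252997

2.2530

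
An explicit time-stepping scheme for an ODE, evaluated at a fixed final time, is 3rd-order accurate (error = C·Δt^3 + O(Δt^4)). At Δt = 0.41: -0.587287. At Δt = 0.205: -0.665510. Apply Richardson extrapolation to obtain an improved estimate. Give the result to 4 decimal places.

Extrapolated value = (8·A(Δt/2) − A(Δt)) / (8 − 1)
= (8·(-0.665510) − (-0.587287)) / 7
= -4.736793 / 7 = -0.676685

-0.6767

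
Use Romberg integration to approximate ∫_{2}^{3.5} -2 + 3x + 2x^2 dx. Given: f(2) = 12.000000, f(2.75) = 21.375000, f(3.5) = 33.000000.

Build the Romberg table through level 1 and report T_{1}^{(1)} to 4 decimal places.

T_{0}^{(0)} (trapezoid, 1 panel, h=1.5000): 33.750000
T_{1}^{(0)} (trapezoid, 2 panels, h=0.7500): 32.906250
T_{1}^{(1)} = 32.906250 + (32.906250 − 33.750000)/3 = 32.625000

32.6250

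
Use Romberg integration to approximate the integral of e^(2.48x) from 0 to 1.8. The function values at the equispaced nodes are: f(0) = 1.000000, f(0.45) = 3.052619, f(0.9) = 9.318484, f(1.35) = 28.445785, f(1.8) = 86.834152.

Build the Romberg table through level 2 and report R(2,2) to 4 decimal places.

34.6922

R(0,0) (trapezoid, 1 panel, h=1.8000): 79.050737
R(1,0) (trapezoid, 2 panels, h=0.9000): 47.912004
R(2,0) (trapezoid, 4 panels, h=0.4500): 38.130284
R(1,1) = 47.912004 + (47.912004 − 79.050737)/3 = 37.532426
R(2,1) = 38.130284 + (38.130284 − 47.912004)/3 = 34.869711
R(2,2) = 34.869711 + (34.869711 − 37.532426)/15 = 34.692197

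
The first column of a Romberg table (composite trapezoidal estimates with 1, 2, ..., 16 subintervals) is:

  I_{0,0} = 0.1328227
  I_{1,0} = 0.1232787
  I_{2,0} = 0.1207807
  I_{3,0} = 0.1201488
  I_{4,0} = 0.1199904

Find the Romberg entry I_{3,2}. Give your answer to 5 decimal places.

0.11994

Richardson extrapolation on the trapezoidal column (denominator 4−1=3):
I_{2,1} = (4·0.1207807 − 0.1232787) / 3 = 0.1199480
I_{3,1} = 0.1201488 + (0.1201488 − 0.1207807)/3 = 0.1199382
I_{3,2} = 0.1199382 + (0.1199382 − 0.1199480)/15 = 0.1199375
(Column j=1 coincides with Simpson's rule on the same nodes.)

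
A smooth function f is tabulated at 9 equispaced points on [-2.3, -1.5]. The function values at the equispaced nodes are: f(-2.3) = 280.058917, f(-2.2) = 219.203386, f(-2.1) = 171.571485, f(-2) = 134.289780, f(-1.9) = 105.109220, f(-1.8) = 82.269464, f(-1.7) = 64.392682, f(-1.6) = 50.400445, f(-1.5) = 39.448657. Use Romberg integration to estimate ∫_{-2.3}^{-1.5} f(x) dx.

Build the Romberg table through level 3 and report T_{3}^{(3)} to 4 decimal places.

98.2083

T_{0}^{(0)} (trapezoid, 1 panel, h=0.8000): 127.803030
T_{1}^{(0)} (trapezoid, 2 panels, h=0.4000): 105.945203
T_{2}^{(0)} (trapezoid, 4 panels, h=0.2000): 100.165435
T_{3}^{(0)} (trapezoid, 8 panels, h=0.1000): 98.699025
T_{1}^{(1)} = 105.945203 + (105.945203 − 127.803030)/3 = 98.659261
T_{2}^{(1)} = 100.165435 + (100.165435 − 105.945203)/3 = 98.238846
T_{3}^{(1)} = 98.699025 + (98.699025 − 100.165435)/3 = 98.210222
T_{2}^{(2)} = 98.238846 + (98.238846 − 98.659261)/15 = 98.210818
T_{3}^{(2)} = 98.210222 + (98.210222 − 98.238846)/15 = 98.208314
T_{3}^{(3)} = 98.208314 + (98.208314 − 98.210818)/63 = 98.208274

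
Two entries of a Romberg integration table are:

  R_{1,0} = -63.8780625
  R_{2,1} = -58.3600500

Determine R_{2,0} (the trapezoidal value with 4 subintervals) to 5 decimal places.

From R_{2,1} = (4·R_{2,0} − R_{1,0})/3, solve for R_{2,0}:
4·R_{2,0} = 3·(-58.3600500) + (-63.8780625) = -238.9582125
R_{2,0} = -59.7395531

-59.73955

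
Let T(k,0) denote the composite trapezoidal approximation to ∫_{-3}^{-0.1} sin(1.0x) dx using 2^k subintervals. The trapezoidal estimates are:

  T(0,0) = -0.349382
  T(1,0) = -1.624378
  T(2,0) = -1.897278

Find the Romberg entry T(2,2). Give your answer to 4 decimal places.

-1.9842

T(1,1) = -1.624378 + (-1.624378 − (-0.349382))/3 = -2.049377
T(2,1) = (4·(-1.897278) − (-1.624378)) / 3 = -1.988245
T(2,2) = -1.988245 + (-1.988245 − (-2.049377))/15 = -1.984170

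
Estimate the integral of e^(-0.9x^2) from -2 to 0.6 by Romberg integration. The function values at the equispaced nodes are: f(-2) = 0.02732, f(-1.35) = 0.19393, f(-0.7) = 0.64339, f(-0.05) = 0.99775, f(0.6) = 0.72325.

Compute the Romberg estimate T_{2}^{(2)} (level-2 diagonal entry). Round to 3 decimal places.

1.476

T_{0}^{(0)} (trapezoid, 1 panel, h=2.6000): 0.97574
T_{1}^{(0)} (trapezoid, 2 panels, h=1.3000): 1.32428
T_{2}^{(0)} (trapezoid, 4 panels, h=0.6500): 1.43673
T_{1}^{(1)} = 1.32428 + (1.32428 − 0.97574)/3 = 1.44046
T_{2}^{(1)} = 1.43673 + (1.43673 − 1.32428)/3 = 1.47421
T_{2}^{(2)} = 1.47421 + (1.47421 − 1.44046)/15 = 1.47646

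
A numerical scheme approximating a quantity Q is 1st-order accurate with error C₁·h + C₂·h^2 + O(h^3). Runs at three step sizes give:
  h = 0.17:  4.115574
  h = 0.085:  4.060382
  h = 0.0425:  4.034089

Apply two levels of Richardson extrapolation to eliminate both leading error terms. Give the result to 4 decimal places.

First eliminate the h term (factor 2^1 = 2):
  B₁ = (2·4.060382 − 4.115574)/1 = 4.005190
  B₂ = (2·4.034089 − 4.060382)/1 = 4.007796
Then eliminate the h^2 term (factor 2^2 = 4):
  (4·4.007796 − 4.005190)/3 = 4.008665

4.0087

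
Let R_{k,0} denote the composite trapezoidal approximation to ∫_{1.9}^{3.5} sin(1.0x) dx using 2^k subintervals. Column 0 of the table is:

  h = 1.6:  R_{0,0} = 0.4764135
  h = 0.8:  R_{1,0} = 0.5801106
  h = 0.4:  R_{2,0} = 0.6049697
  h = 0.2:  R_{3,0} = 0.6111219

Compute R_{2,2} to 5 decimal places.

0.61316

Richardson extrapolation on the trapezoidal column (denominator 4−1=3):
R_{1,1} = 0.5801106 + (0.5801106 − 0.4764135)/3 = 0.6146763
R_{2,1} = 0.6049697 + (0.6049697 − 0.5801106)/3 = 0.6132561
R_{2,2} = 0.6132561 + (0.6132561 − 0.6146763)/15 = 0.6131614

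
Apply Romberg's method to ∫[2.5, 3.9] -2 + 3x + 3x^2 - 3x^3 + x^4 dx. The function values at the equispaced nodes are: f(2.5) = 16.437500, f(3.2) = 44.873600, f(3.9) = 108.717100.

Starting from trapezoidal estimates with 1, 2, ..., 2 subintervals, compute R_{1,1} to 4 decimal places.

R_{0,0} (trapezoid, 1 panel, h=1.4000): 87.608220
R_{1,0} (trapezoid, 2 panels, h=0.7000): 75.215630
R_{1,1} = 75.215630 + (75.215630 − 87.608220)/3 = 71.084767

71.0848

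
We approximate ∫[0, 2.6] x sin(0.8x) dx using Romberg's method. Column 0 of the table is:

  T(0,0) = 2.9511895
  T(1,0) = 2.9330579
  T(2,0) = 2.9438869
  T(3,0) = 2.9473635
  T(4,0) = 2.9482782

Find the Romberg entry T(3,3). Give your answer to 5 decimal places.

T(1,1) = (4·2.9330579 − 2.9511895) / 3 = 2.9270140
T(2,1) = 2.9438869 + (2.9438869 − 2.9330579)/3 = 2.9474966
T(3,1) = 2.9473635 + (2.9473635 − 2.9438869)/3 = 2.9485224
T(2,2) = 2.9474966 + (2.9474966 − 2.9270140)/15 = 2.9488621
T(3,2) = (16·2.9485224 − 2.9474966) / 15 = 2.9485908
T(3,3) = 2.9485908 + (2.9485908 − 2.9488621)/63 = 2.9485865
(Column j=1 coincides with Simpson's rule on the same nodes.)

2.94859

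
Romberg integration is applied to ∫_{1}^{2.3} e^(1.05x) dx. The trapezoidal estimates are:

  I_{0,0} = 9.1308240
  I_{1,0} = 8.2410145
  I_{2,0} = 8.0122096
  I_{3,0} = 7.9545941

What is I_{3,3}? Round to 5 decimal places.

7.93535

Richardson extrapolation on the trapezoidal column (denominator 4−1=3):
I_{1,1} = (4·8.2410145 − 9.1308240) / 3 = 7.9444113
I_{2,1} = 8.0122096 + (8.0122096 − 8.2410145)/3 = 7.9359413
I_{3,1} = (4·7.9545941 − 8.0122096) / 3 = 7.9353889
I_{2,2} = 7.9359413 + (7.9359413 − 7.9444113)/15 = 7.9353766
I_{3,2} = 7.9353889 + (7.9353889 − 7.9359413)/15 = 7.9353521
I_{3,3} = 7.9353521 + (7.9353521 − 7.9353766)/63 = 7.9353517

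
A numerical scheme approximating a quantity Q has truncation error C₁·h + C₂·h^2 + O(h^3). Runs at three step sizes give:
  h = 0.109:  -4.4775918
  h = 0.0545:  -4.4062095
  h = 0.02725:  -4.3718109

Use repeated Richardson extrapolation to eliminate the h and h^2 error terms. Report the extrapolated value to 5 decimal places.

First eliminate the h term (factor 2^1 = 2):
  B₁ = (2·(-4.4062095) − (-4.4775918))/1 = -4.3348272
  B₂ = (2·(-4.3718109) − (-4.4062095))/1 = -4.3374123
Then eliminate the h^2 term (factor 2^2 = 4):
  (4·(-4.3374123) − (-4.3348272))/3 = -4.3382740

-4.33827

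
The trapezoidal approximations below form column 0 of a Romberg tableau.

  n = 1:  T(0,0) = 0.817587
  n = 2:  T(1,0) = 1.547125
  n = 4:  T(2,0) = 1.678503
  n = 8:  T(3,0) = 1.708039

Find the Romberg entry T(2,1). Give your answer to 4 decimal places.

1.7223

Richardson extrapolation on the trapezoidal column (denominator 4−1=3):
T(2,1) = (4·1.678503 − 1.547125) / 3 = 1.722296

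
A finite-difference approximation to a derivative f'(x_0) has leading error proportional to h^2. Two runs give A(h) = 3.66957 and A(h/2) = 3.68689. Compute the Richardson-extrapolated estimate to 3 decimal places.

Extrapolated value = (4·A(h/2) − A(h)) / (4 − 1)
= (4·3.68689 − 3.66957) / 3
= 11.07799 / 3 = 3.69266

3.693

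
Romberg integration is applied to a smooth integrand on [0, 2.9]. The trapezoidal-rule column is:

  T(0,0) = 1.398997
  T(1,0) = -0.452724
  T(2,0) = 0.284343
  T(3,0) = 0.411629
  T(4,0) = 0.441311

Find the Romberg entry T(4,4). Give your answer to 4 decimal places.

0.4511

Richardson extrapolation on the trapezoidal column (denominator 4−1=3):
T(1,1) = -0.452724 + (-0.452724 − 1.398997)/3 = -1.069964
T(2,1) = (4·0.284343 − (-0.452724)) / 3 = 0.530032
T(3,1) = (4·0.411629 − 0.284343) / 3 = 0.454058
T(4,1) = 0.441311 + (0.441311 − 0.411629)/3 = 0.451205
T(2,2) = 0.530032 + (0.530032 − (-1.069964))/15 = 0.636698
T(3,2) = 0.454058 + (0.454058 − 0.530032)/15 = 0.448993
T(4,2) = (16·0.451205 − 0.454058) / 15 = 0.451015
T(3,3) = (64·0.448993 − 0.636698) / 63 = 0.446014
T(4,3) = 0.451015 + (0.451015 − 0.448993)/63 = 0.451047
T(4,4) = 0.451047 + (0.451047 − 0.446014)/255 = 0.451067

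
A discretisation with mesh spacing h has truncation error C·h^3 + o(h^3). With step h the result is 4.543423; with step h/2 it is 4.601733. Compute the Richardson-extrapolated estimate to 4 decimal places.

4.6101

Extrapolated value = (8·A(h/2) − A(h)) / (8 − 1)
= (8·4.601733 − 4.543423) / 7
= 32.270441 / 7 = 4.610063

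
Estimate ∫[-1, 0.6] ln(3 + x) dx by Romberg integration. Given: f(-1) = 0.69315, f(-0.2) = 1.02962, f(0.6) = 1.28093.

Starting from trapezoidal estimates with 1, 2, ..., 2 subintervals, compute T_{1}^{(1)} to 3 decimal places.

1.625

T_{0}^{(0)} (trapezoid, 1 panel, h=1.6000): 1.57926
T_{1}^{(0)} (trapezoid, 2 panels, h=0.8000): 1.61333
T_{1}^{(1)} = 1.61333 + (1.61333 − 1.57926)/3 = 1.62469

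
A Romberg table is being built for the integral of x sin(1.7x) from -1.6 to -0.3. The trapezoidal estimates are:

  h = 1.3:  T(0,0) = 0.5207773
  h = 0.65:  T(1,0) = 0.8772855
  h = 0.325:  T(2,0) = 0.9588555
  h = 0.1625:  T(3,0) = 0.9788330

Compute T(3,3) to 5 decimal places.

T(1,1) = (4·0.8772855 − 0.5207773) / 3 = 0.9961216
T(2,1) = (4·0.9588555 − 0.8772855) / 3 = 0.9860455
T(3,1) = 0.9788330 + (0.9788330 − 0.9588555)/3 = 0.9854922
T(2,2) = (16·0.9860455 − 0.9961216) / 15 = 0.9853738
T(3,2) = 0.9854922 + (0.9854922 − 0.9860455)/15 = 0.9854553
T(3,3) = 0.9854553 + (0.9854553 − 0.9853738)/63 = 0.9854566

0.98546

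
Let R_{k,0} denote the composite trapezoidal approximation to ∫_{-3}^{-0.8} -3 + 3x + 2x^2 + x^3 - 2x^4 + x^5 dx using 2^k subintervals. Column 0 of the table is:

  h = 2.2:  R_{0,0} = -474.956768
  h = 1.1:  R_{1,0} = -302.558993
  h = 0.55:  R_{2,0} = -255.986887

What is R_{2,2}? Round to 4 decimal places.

-240.1542

R_{1,1} = (4·(-302.558993) − (-474.956768)) / 3 = -245.093068
R_{2,1} = -255.986887 + (-255.986887 − (-302.558993))/3 = -240.462852
R_{2,2} = (16·(-240.462852) − (-245.093068)) / 15 = -240.154171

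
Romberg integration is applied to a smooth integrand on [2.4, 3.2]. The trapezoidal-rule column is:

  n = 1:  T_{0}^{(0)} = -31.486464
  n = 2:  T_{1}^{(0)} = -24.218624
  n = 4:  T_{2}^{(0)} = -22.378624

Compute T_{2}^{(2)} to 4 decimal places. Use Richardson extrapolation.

-21.7632

Richardson extrapolation on the trapezoidal column (denominator 4−1=3):
T_{1}^{(1)} = -24.218624 + (-24.218624 − (-31.486464))/3 = -21.796011
T_{2}^{(1)} = (4·(-22.378624) − (-24.218624)) / 3 = -21.765291
T_{2}^{(2)} = -21.765291 + (-21.765291 − (-21.796011))/15 = -21.763243
(Column j=1 coincides with Simpson's rule on the same nodes.)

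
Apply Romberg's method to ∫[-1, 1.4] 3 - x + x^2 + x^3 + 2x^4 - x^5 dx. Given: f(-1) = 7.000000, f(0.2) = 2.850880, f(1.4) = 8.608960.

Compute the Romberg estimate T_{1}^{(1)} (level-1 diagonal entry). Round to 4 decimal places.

T_{0}^{(0)} (trapezoid, 1 panel, h=2.4000): 18.730752
T_{1}^{(0)} (trapezoid, 2 panels, h=1.2000): 12.786432
T_{1}^{(1)} = 12.786432 + (12.786432 − 18.730752)/3 = 10.804992

10.8050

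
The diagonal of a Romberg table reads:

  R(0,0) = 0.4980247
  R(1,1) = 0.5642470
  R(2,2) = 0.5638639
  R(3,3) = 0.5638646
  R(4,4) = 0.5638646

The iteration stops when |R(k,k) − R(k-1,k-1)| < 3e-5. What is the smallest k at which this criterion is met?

k = 3

|R(1,1) − R(0,0)| = 0.0662223 ≥ 3e-5
|R(2,2) − R(1,1)| = 0.0003831 ≥ 3e-5
|R(3,3) − R(2,2)| = 0.0000007 < 3e-5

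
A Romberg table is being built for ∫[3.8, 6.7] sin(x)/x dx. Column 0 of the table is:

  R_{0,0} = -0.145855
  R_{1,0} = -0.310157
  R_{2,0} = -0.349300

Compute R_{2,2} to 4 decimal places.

R_{1,1} = (4·(-0.310157) − (-0.145855)) / 3 = -0.364924
R_{2,1} = -0.349300 + (-0.349300 − (-0.310157))/3 = -0.362348
R_{2,2} = (16·(-0.362348) − (-0.364924)) / 15 = -0.362176
(Column j=1 coincides with Simpson's rule on the same nodes.)

-0.3622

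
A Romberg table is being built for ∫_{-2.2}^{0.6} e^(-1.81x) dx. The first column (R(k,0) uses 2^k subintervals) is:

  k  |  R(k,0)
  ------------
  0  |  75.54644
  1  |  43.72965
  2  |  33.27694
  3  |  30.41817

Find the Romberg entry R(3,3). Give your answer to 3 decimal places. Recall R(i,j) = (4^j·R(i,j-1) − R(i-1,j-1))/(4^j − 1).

R(1,1) = (4·43.72965 − 75.54644) / 3 = 33.12405
R(2,1) = 33.27694 + (33.27694 − 43.72965)/3 = 29.79270
R(3,1) = (4·30.41817 − 33.27694) / 3 = 29.46525
R(2,2) = (16·29.79270 − 33.12405) / 15 = 29.57061
R(3,2) = 29.46525 + (29.46525 − 29.79270)/15 = 29.44342
R(3,3) = (64·29.44342 − 29.57061) / 63 = 29.44140

29.441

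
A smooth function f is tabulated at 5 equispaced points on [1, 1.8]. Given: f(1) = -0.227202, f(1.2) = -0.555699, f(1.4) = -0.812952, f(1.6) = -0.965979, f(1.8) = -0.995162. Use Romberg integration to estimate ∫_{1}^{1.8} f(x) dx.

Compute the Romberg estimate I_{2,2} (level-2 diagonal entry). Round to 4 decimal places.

-0.5956

I_{0,0} (trapezoid, 1 panel, h=0.8000): -0.488946
I_{1,0} (trapezoid, 2 panels, h=0.4000): -0.569654
I_{2,0} (trapezoid, 4 panels, h=0.2000): -0.589162
I_{1,1} = -0.569654 + (-0.569654 − (-0.488946))/3 = -0.596557
I_{2,1} = -0.589162 + (-0.589162 − (-0.569654))/3 = -0.595665
I_{2,2} = -0.595665 + (-0.595665 − (-0.596557))/15 = -0.595606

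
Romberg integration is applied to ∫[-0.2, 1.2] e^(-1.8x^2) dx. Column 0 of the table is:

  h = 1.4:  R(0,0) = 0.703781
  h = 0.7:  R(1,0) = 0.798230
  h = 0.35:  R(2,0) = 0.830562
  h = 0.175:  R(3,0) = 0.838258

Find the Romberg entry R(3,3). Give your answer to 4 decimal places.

0.8408

R(1,1) = (4·0.798230 − 0.703781) / 3 = 0.829713
R(2,1) = 0.830562 + (0.830562 − 0.798230)/3 = 0.841339
R(3,1) = (4·0.838258 − 0.830562) / 3 = 0.840823
R(2,2) = 0.841339 + (0.841339 − 0.829713)/15 = 0.842114
R(3,2) = 0.840823 + (0.840823 − 0.841339)/15 = 0.840789
R(3,3) = 0.840789 + (0.840789 − 0.842114)/63 = 0.840768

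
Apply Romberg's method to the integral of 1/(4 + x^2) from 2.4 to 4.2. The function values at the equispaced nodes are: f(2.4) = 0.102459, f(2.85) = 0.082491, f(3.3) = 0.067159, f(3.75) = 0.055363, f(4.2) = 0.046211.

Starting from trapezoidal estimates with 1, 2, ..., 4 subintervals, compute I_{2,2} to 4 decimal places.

I_{0,0} (trapezoid, 1 panel, h=1.8000): 0.133803
I_{1,0} (trapezoid, 2 panels, h=0.9000): 0.127345
I_{2,0} (trapezoid, 4 panels, h=0.4500): 0.125707
I_{1,1} = 0.127345 + (0.127345 − 0.133803)/3 = 0.125192
I_{2,1} = 0.125707 + (0.125707 − 0.127345)/3 = 0.125161
I_{2,2} = 0.125161 + (0.125161 − 0.125192)/15 = 0.125159

0.1252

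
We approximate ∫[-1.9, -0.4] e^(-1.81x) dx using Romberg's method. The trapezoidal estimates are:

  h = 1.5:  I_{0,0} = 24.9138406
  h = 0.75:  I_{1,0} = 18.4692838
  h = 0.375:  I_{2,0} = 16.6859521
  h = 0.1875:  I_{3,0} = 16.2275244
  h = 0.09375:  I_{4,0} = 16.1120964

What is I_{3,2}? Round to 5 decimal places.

Richardson extrapolation on the trapezoidal column (denominator 4−1=3):
I_{2,1} = 16.6859521 + (16.6859521 − 18.4692838)/3 = 16.0915082
I_{3,1} = 16.2275244 + (16.2275244 − 16.6859521)/3 = 16.0747152
I_{3,2} = (16·16.0747152 − 16.0915082) / 15 = 16.0735957

16.07360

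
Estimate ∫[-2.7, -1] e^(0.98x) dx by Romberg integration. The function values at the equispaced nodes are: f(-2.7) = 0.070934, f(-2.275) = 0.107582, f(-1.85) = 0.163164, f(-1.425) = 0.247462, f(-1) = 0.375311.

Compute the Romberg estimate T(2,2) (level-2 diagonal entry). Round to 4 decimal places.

T(0,0) (trapezoid, 1 panel, h=1.7000): 0.379308
T(1,0) (trapezoid, 2 panels, h=0.8500): 0.328344
T(2,0) (trapezoid, 4 panels, h=0.4250): 0.315065
T(1,1) = 0.328344 + (0.328344 − 0.379308)/3 = 0.311356
T(2,1) = 0.315065 + (0.315065 − 0.328344)/3 = 0.310639
T(2,2) = 0.310639 + (0.310639 − 0.311356)/15 = 0.310591

0.3106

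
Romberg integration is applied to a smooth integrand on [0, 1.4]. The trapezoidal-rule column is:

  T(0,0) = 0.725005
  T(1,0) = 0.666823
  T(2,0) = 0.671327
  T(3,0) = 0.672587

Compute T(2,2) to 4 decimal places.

Richardson extrapolation on the trapezoidal column (denominator 4−1=3):
T(1,1) = 0.666823 + (0.666823 − 0.725005)/3 = 0.647429
T(2,1) = 0.671327 + (0.671327 − 0.666823)/3 = 0.672828
T(2,2) = 0.672828 + (0.672828 − 0.647429)/15 = 0.674521

0.6745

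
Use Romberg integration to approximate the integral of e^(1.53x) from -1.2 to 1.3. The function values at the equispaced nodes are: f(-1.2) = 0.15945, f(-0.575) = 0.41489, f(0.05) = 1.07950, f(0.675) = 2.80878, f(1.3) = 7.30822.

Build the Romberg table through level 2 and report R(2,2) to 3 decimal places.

R(0,0) (trapezoid, 1 panel, h=2.5000): 9.33459
R(1,0) (trapezoid, 2 panels, h=1.2500): 6.01667
R(2,0) (trapezoid, 4 panels, h=0.6250): 5.02313
R(1,1) = 6.01667 + (6.01667 − 9.33459)/3 = 4.91070
R(2,1) = 5.02313 + (5.02313 − 6.01667)/3 = 4.69195
R(2,2) = 4.69195 + (4.69195 − 4.91070)/15 = 4.67737

4.677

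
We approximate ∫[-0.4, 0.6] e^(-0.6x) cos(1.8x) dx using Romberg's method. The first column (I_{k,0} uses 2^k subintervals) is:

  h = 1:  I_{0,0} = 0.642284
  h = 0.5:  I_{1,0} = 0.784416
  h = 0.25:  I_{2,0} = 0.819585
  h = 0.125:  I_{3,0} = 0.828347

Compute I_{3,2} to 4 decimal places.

I_{2,1} = (4·0.819585 − 0.784416) / 3 = 0.831308
I_{3,1} = (4·0.828347 − 0.819585) / 3 = 0.831268
I_{3,2} = 0.831268 + (0.831268 − 0.831308)/15 = 0.831265

0.8313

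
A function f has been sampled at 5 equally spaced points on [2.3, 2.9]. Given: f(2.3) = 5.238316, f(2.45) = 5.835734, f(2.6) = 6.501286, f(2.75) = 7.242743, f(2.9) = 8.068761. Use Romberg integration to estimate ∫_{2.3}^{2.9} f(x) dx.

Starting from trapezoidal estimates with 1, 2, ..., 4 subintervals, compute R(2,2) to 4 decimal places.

3.9312

R(0,0) (trapezoid, 1 panel, h=0.6000): 3.992123
R(1,0) (trapezoid, 2 panels, h=0.3000): 3.946447
R(2,0) (trapezoid, 4 panels, h=0.1500): 3.934995
R(1,1) = 3.946447 + (3.946447 − 3.992123)/3 = 3.931222
R(2,1) = 3.934995 + (3.934995 − 3.946447)/3 = 3.931178
R(2,2) = 3.931178 + (3.931178 − 3.931222)/15 = 3.931175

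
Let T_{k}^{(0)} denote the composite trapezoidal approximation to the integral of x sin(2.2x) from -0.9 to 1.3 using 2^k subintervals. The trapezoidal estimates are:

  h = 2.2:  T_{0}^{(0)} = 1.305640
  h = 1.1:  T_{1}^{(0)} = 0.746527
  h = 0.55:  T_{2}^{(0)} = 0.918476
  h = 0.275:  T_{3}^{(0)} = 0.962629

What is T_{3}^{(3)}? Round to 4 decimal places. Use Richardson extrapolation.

Richardson extrapolation on the trapezoidal column (denominator 4−1=3):
T_{1}^{(1)} = (4·0.746527 − 1.305640) / 3 = 0.560156
T_{2}^{(1)} = (4·0.918476 − 0.746527) / 3 = 0.975792
T_{3}^{(1)} = 0.962629 + (0.962629 − 0.918476)/3 = 0.977347
T_{2}^{(2)} = 0.975792 + (0.975792 − 0.560156)/15 = 1.003501
T_{3}^{(2)} = (16·0.977347 − 0.975792) / 15 = 0.977451
T_{3}^{(3)} = (64·0.977451 − 1.003501) / 63 = 0.977038

0.9770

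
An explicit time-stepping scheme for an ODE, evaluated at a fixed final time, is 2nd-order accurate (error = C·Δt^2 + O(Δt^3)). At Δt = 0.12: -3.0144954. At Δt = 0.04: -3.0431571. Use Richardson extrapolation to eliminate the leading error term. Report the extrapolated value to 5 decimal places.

-3.04674

The leading error scales as Δt^2; refining by a factor of 3 reduces it by 3^2 = 9.
Extrapolated value = (9·A(Δt/3) − A(Δt)) / (9 − 1)
= (9·(-3.0431571) − (-3.0144954)) / 8
= -24.3739185 / 8 = -3.0467398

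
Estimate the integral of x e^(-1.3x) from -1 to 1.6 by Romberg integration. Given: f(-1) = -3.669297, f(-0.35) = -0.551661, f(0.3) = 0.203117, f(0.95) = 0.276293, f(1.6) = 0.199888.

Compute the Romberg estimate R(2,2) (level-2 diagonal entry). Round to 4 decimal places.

R(0,0) (trapezoid, 1 panel, h=2.6000): -4.510232
R(1,0) (trapezoid, 2 panels, h=1.3000): -1.991064
R(2,0) (trapezoid, 4 panels, h=0.6500): -1.174521
R(1,1) = -1.991064 + (-1.991064 − (-4.510232))/3 = -1.151341
R(2,1) = -1.174521 + (-1.174521 − (-1.991064))/3 = -0.902340
R(2,2) = -0.902340 + (-0.902340 − (-1.151341))/15 = -0.885740

-0.8857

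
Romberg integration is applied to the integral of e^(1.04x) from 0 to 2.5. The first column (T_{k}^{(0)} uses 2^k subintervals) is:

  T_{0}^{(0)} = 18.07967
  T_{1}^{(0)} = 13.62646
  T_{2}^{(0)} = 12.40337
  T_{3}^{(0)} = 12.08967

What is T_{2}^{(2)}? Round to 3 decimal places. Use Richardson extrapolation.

T_{1}^{(1)} = 13.62646 + (13.62646 − 18.07967)/3 = 12.14206
T_{2}^{(1)} = 12.40337 + (12.40337 − 13.62646)/3 = 11.99567
T_{2}^{(2)} = (16·11.99567 − 12.14206) / 15 = 11.98591

11.986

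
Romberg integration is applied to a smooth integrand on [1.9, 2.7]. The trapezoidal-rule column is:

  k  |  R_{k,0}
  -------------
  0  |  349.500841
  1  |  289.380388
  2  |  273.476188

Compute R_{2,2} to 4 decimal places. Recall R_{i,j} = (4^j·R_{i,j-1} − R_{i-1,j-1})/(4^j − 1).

R_{1,1} = 289.380388 + (289.380388 − 349.500841)/3 = 269.340237
R_{2,1} = (4·273.476188 − 289.380388) / 3 = 268.174788
R_{2,2} = 268.174788 + (268.174788 − 269.340237)/15 = 268.097091

268.0971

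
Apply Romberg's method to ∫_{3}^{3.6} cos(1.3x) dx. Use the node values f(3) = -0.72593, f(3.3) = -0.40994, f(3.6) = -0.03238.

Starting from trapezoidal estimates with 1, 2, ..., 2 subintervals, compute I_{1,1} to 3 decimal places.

-0.240

I_{0,0} (trapezoid, 1 panel, h=0.6000): -0.22749
I_{1,0} (trapezoid, 2 panels, h=0.3000): -0.23673
I_{1,1} = -0.23673 + (-0.23673 − (-0.22749))/3 = -0.23981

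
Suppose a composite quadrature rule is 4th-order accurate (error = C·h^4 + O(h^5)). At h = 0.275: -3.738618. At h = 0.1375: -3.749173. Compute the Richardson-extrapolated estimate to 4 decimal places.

Extrapolated value = (16·A(h/2) − A(h)) / (16 − 1)
= (16·(-3.749173) − (-3.738618)) / 15
= -56.248150 / 15 = -3.749877

-3.7499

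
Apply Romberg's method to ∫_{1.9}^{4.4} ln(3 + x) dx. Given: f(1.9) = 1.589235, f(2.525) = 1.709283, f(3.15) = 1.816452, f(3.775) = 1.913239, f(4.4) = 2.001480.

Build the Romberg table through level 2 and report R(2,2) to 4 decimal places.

4.5237

R(0,0) (trapezoid, 1 panel, h=2.5000): 4.488394
R(1,0) (trapezoid, 2 panels, h=1.2500): 4.514762
R(2,0) (trapezoid, 4 panels, h=0.6250): 4.521457
R(1,1) = 4.514762 + (4.514762 − 4.488394)/3 = 4.523551
R(2,1) = 4.521457 + (4.521457 − 4.514762)/3 = 4.523689
R(2,2) = 4.523689 + (4.523689 − 4.523551)/15 = 4.523698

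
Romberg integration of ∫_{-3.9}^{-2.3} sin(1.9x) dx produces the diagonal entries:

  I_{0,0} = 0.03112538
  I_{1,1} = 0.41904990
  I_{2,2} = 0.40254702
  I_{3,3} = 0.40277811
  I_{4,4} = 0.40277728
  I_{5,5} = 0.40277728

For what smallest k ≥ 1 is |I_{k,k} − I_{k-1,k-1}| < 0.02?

|I_{1,1} − I_{0,0}| = 0.38792452 ≥ 0.02
|I_{2,2} − I_{1,1}| = 0.01650288 < 0.02

k = 2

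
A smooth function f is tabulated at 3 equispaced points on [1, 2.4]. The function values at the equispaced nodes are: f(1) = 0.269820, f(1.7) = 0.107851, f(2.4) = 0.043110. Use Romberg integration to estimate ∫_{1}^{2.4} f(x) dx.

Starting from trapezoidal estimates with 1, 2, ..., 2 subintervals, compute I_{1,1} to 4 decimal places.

0.1737

I_{0,0} (trapezoid, 1 panel, h=1.4000): 0.219051
I_{1,0} (trapezoid, 2 panels, h=0.7000): 0.185021
I_{1,1} = 0.185021 + (0.185021 − 0.219051)/3 = 0.173678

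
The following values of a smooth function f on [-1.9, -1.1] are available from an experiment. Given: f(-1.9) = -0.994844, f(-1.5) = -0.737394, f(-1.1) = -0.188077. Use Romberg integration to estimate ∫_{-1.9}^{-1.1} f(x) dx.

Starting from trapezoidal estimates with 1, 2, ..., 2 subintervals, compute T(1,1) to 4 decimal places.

T(0,0) (trapezoid, 1 panel, h=0.8000): -0.473168
T(1,0) (trapezoid, 2 panels, h=0.4000): -0.531542
T(1,1) = -0.531542 + (-0.531542 − (-0.473168))/3 = -0.551000

-0.5510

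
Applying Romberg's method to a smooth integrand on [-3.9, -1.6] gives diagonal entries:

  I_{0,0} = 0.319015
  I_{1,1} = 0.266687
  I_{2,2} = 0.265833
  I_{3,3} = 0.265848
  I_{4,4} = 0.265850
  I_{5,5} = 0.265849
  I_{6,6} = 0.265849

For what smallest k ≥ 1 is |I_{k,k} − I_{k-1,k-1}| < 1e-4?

k = 3

|I_{1,1} − I_{0,0}| = 0.052328 ≥ 1e-4
|I_{2,2} − I_{1,1}| = 0.000854 ≥ 1e-4
|I_{3,3} − I_{2,2}| = 0.000015 < 1e-4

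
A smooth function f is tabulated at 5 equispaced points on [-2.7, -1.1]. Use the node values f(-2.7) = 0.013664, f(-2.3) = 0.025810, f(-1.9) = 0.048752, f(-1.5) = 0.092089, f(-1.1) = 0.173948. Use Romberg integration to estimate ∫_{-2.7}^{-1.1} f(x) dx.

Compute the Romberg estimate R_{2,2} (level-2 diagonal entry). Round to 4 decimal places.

0.1008

R_{0,0} (trapezoid, 1 panel, h=1.6000): 0.150090
R_{1,0} (trapezoid, 2 panels, h=0.8000): 0.114046
R_{2,0} (trapezoid, 4 panels, h=0.4000): 0.104183
R_{1,1} = 0.114046 + (0.114046 − 0.150090)/3 = 0.102031
R_{2,1} = 0.104183 + (0.104183 − 0.114046)/3 = 0.100895
R_{2,2} = 0.100895 + (0.100895 − 0.102031)/15 = 0.100819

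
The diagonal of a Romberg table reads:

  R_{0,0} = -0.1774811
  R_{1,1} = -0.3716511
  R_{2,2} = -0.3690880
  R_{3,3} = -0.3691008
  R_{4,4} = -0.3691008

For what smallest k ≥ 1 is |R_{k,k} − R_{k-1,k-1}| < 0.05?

|R_{1,1} − R_{0,0}| = 0.1941700 ≥ 0.05
|R_{2,2} − R_{1,1}| = 0.0025631 < 0.05

k = 2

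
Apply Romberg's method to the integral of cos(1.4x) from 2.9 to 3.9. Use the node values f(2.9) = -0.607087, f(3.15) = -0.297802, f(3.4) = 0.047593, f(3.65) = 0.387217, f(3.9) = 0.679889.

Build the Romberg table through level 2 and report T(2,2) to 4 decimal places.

0.0438

T(0,0) (trapezoid, 1 panel, h=1.0000): 0.036401
T(1,0) (trapezoid, 2 panels, h=0.5000): 0.041997
T(2,0) (trapezoid, 4 panels, h=0.2500): 0.043352
T(1,1) = 0.041997 + (0.041997 − 0.036401)/3 = 0.043862
T(2,1) = 0.043352 + (0.043352 − 0.041997)/3 = 0.043804
T(2,2) = 0.043804 + (0.043804 − 0.043862)/15 = 0.043800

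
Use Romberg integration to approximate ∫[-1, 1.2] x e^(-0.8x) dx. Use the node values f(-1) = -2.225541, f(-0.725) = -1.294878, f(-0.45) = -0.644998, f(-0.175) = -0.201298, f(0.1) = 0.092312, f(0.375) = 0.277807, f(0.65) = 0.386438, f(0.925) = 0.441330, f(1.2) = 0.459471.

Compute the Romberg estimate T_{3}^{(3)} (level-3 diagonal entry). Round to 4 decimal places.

T_{0}^{(0)} (trapezoid, 1 panel, h=2.2000): -1.942677
T_{1}^{(0)} (trapezoid, 2 panels, h=1.1000): -0.869795
T_{2}^{(0)} (trapezoid, 4 panels, h=0.5500): -0.577106
T_{3}^{(0)} (trapezoid, 8 panels, h=0.2750): -0.502239
T_{1}^{(1)} = -0.869795 + (-0.869795 − (-1.942677))/3 = -0.512168
T_{2}^{(1)} = -0.577106 + (-0.577106 − (-0.869795))/3 = -0.479543
T_{3}^{(1)} = -0.502239 + (-0.502239 − (-0.577106))/3 = -0.477283
T_{2}^{(2)} = -0.479543 + (-0.479543 − (-0.512168))/15 = -0.477368
T_{3}^{(2)} = -0.477283 + (-0.477283 − (-0.479543))/15 = -0.477132
T_{3}^{(3)} = -0.477132 + (-0.477132 − (-0.477368))/63 = -0.477128

-0.4771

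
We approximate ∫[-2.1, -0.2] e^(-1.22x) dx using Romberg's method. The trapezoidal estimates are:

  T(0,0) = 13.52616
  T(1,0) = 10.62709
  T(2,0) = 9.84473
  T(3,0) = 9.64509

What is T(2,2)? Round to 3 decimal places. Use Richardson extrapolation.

9.579

Richardson extrapolation on the trapezoidal column (denominator 4−1=3):
T(1,1) = (4·10.62709 − 13.52616) / 3 = 9.66073
T(2,1) = (4·9.84473 − 10.62709) / 3 = 9.58394
T(2,2) = 9.58394 + (9.58394 − 9.66073)/15 = 9.57882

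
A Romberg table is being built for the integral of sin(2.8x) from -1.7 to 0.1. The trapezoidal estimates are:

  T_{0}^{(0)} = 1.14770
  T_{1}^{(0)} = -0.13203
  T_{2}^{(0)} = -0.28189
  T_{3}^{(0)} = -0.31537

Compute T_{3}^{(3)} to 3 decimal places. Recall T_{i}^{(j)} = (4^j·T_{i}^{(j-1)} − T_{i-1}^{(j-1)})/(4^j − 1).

T_{1}^{(1)} = -0.13203 + (-0.13203 − 1.14770)/3 = -0.55861
T_{2}^{(1)} = -0.28189 + (-0.28189 − (-0.13203))/3 = -0.33184
T_{3}^{(1)} = -0.31537 + (-0.31537 − (-0.28189))/3 = -0.32653
T_{2}^{(2)} = (16·(-0.33184) − (-0.55861)) / 15 = -0.31672
T_{3}^{(2)} = (16·(-0.32653) − (-0.33184)) / 15 = -0.32618
T_{3}^{(3)} = -0.32618 + (-0.32618 − (-0.31672))/63 = -0.32633

-0.326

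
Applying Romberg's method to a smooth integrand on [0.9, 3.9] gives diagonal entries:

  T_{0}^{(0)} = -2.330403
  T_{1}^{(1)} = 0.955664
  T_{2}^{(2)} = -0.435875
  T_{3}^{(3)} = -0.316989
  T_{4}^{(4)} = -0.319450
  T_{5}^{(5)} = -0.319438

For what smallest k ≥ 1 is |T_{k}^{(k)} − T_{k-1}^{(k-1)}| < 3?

k = 2

|T_{1}^{(1)} − T_{0}^{(0)}| = 3.286067 ≥ 3
|T_{2}^{(2)} − T_{1}^{(1)}| = 1.391539 < 3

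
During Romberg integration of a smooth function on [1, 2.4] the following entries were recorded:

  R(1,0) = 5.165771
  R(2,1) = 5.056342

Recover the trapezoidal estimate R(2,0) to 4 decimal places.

From R(2,1) = (4·R(2,0) − R(1,0))/3, solve for R(2,0):
4·R(2,0) = 3·5.056342 + 5.165771 = 20.334797
R(2,0) = 5.083699

5.0837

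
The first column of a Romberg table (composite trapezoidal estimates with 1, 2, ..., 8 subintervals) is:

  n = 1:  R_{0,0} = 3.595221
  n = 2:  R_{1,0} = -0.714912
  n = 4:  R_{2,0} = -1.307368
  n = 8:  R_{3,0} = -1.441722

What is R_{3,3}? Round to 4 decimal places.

-1.4857

Richardson extrapolation on the trapezoidal column (denominator 4−1=3):
R_{1,1} = -0.714912 + (-0.714912 − 3.595221)/3 = -2.151623
R_{2,1} = (4·(-1.307368) − (-0.714912)) / 3 = -1.504853
R_{3,1} = -1.441722 + (-1.441722 − (-1.307368))/3 = -1.486507
R_{2,2} = -1.504853 + (-1.504853 − (-2.151623))/15 = -1.461735
R_{3,2} = (16·(-1.486507) − (-1.504853)) / 15 = -1.485284
R_{3,3} = -1.485284 + (-1.485284 − (-1.461735))/63 = -1.485658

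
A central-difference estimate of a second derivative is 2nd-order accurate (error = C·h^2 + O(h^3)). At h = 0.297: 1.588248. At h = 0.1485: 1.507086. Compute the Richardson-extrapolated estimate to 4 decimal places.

The leading error scales as h^2; refining by a factor of 2 reduces it by 2^2 = 4.
Extrapolated value = (4·A(h/2) − A(h)) / (4 − 1)
= (4·1.507086 − 1.588248) / 3
= 4.440096 / 3 = 1.480032

1.4800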